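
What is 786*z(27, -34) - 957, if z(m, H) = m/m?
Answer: -171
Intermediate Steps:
z(m, H) = 1
786*z(27, -34) - 957 = 786*1 - 957 = 786 - 957 = -171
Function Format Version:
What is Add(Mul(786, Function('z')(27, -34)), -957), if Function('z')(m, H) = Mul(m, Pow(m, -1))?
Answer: -171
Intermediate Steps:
Function('z')(m, H) = 1
Add(Mul(786, Function('z')(27, -34)), -957) = Add(Mul(786, 1), -957) = Add(786, -957) = -171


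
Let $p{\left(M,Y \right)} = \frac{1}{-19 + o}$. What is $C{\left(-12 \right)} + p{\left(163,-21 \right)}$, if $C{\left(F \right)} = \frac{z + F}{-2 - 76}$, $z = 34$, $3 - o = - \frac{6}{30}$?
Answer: $- \frac{1064}{3081} \approx -0.34534$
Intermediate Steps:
$o = \frac{16}{5}$ ($o = 3 - - \frac{6}{30} = 3 - \left(-6\right) \frac{1}{30} = 3 - - \frac{1}{5} = 3 + \frac{1}{5} = \frac{16}{5} \approx 3.2$)
$C{\left(F \right)} = - \frac{17}{39} - \frac{F}{78}$ ($C{\left(F \right)} = \frac{34 + F}{-2 - 76} = \frac{34 + F}{-78} = \left(34 + F\right) \left(- \frac{1}{78}\right) = - \frac{17}{39} - \frac{F}{78}$)
$p{\left(M,Y \right)} = - \frac{5}{79}$ ($p{\left(M,Y \right)} = \frac{1}{-19 + \frac{16}{5}} = \frac{1}{- \frac{79}{5}} = - \frac{5}{79}$)
$C{\left(-12 \right)} + p{\left(163,-21 \right)} = \left(- \frac{17}{39} - - \frac{2}{13}\right) - \frac{5}{79} = \left(- \frac{17}{39} + \frac{2}{13}\right) - \frac{5}{79} = - \frac{11}{39} - \frac{5}{79} = - \frac{1064}{3081}$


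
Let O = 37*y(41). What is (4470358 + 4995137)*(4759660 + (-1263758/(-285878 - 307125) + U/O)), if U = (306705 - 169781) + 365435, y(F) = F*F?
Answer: 1661676662309821767379185/36883007591 ≈ 4.5053e+13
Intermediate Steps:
y(F) = F**2
U = 502359 (U = 136924 + 365435 = 502359)
O = 62197 (O = 37*41**2 = 37*1681 = 62197)
(4470358 + 4995137)*(4759660 + (-1263758/(-285878 - 307125) + U/O)) = (4470358 + 4995137)*(4759660 + (-1263758/(-285878 - 307125) + 502359/62197)) = 9465495*(4759660 + (-1263758/(-593003) + 502359*(1/62197))) = 9465495*(4759660 + (-1263758*(-1/593003) + 502359/62197)) = 9465495*(4759660 + (1263758/593003 + 502359/62197)) = 9465495*(4759660 + 376502350403/36883007591) = 9465495*(175550952412929463/36883007591) = 1661676662309821767379185/36883007591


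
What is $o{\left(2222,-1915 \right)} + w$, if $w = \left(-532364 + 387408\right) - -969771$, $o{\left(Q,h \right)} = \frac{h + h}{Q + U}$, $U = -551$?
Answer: $\frac{1378262035}{1671} \approx 8.2481 \cdot 10^{5}$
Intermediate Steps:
$o{\left(Q,h \right)} = \frac{2 h}{-551 + Q}$ ($o{\left(Q,h \right)} = \frac{h + h}{Q - 551} = \frac{2 h}{-551 + Q}$)
$w = 824815$ ($w = -144956 + 969771 = 824815$)
$o{\left(2222,-1915 \right)} + w = 2 \left(-1915\right) \frac{1}{-551 + 2222} + 824815 = 2 \left(-1915\right) \frac{1}{1671} + 824815 = - \frac{3830}{1671} + 824815 = \frac{1378262035}{1671}$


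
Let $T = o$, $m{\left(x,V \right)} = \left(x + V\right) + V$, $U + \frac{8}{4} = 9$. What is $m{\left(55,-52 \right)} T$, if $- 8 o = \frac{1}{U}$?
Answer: $\frac{7}{8} \approx 0.875$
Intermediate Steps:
$U = 7$ ($U = -2 + 9 = 7$)
$o = - \frac{1}{56}$ ($o = - \frac{1}{8 \cdot 7} = \left(- \frac{1}{8}\right) \frac{1}{7} = - \frac{1}{56} \approx -0.017857$)
$m{\left(x,V \right)} = x + 2 V$ ($m{\left(x,V \right)} = \left(V + x\right) + V = x + 2 V$)
$T = - \frac{1}{56} \approx -0.017857$
$m{\left(55,-52 \right)} T = \left(55 + 2 \left(-52\right)\right) \left(- \frac{1}{56}\right) = \left(55 - 104\right) \left(- \frac{1}{56}\right) = \left(-49\right) \left(- \frac{1}{56}\right) = \frac{7}{8}$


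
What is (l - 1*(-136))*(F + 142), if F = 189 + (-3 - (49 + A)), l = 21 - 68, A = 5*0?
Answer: 24831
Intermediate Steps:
A = 0
l = -47
F = 137 (F = 189 + (-3 - (49 + 0)) = 189 + (-3 - 1*49) = 189 + (-3 - 49) = 189 - 52 = 137)
(l - 1*(-136))*(F + 142) = (-47 - 1*(-136))*(137 + 142) = (-47 + 136)*279 = 89*279 = 24831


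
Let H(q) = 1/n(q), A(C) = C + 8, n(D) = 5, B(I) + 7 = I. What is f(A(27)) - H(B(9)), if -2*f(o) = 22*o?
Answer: -1926/5 ≈ -385.20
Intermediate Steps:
B(I) = -7 + I
A(C) = 8 + C
H(q) = ⅕ (H(q) = 1/5 = ⅕)
f(o) = -11*o
f(A(27)) - H(B(9)) = -11*(8 + 27) - 1*⅕ = -11*35 - ⅕ = -385 - ⅕ = -1926/5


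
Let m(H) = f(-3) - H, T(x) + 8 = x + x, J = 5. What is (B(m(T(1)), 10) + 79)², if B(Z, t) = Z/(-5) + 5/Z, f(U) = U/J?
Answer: 2832474841/455625 ≈ 6216.7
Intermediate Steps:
f(U) = U/5
T(x) = -8 + 2*x (T(x) = -8 + (x + x) = -8 + 2*x)
m(H) = -⅗ - H (m(H) = (⅕)*(-3) - H = -⅗ - H)
B(Z, t) = 5/Z - Z/5 (B(Z, t) = Z*(-⅕) + 5/Z = -Z/5 + 5/Z = 5/Z - Z/5)
(B(m(T(1)), 10) + 79)² = ((5/(-⅗ - (-8 + 2*1)) - (-⅗ - (-8 + 2*1))/5) + 79)² = ((5/(-⅗ - (-8 + 2)) - (-⅗ - (-8 + 2))/5) + 79)² = ((5/(-⅗ - 1*(-6)) - (-⅗ - 1*(-6))/5) + 79)² = ((5/(-⅗ + 6) - (-⅗ + 6)/5) + 79)² = ((5/(27/5) - ⅕*27/5) + 79)² = ((5*(5/27) - 27/25) + 79)² = ((25/27 - 27/25) + 79)² = (-104/675 + 79)² = (53221/675)² = 2832474841/455625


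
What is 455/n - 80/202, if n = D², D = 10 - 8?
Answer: 45795/404 ≈ 113.35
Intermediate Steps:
D = 2
n = 4 (n = 2² = 4)
455/n - 80/202 = 455/4 - 80/202 = 455*(¼) - 80*1/202 = 455/4 - 40/101 = 45795/404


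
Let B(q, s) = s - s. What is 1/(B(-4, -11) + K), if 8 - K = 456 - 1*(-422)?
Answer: -1/870 ≈ -0.0011494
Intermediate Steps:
B(q, s) = 0
K = -870 (K = 8 - (456 - 1*(-422)) = 8 - (456 + 422) = 8 - 1*878 = 8 - 878 = -870)
1/(B(-4, -11) + K) = 1/(0 - 870) = 1/(-870) = -1/870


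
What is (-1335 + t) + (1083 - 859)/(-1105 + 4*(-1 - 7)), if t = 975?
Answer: -409544/1137 ≈ -360.20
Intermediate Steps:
(-1335 + t) + (1083 - 859)/(-1105 + 4*(-1 - 7)) = (-1335 + 975) + (1083 - 859)/(-1105 + 4*(-1 - 7)) = -360 + 224/(-1105 + 4*(-8)) = -360 + 224/(-1105 - 32) = -360 + 224/(-1137) = -360 + 224*(-1/1137) = -360 - 224/1137 = -409544/1137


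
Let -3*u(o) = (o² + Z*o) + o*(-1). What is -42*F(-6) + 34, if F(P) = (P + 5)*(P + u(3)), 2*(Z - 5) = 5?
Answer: -617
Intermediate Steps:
Z = 15/2 (Z = 5 + (½)*5 = 5 + 5/2 = 15/2 ≈ 7.5000)
u(o) = -13*o/6 - o²/3 (u(o) = -((o² + 15*o/2) + o*(-1))/3 = -((o² + 15*o/2) - o)/3 = -(o² + 13*o/2)/3 = -13*o/6 - o²/3)
F(P) = (5 + P)*(-19/2 + P) (F(P) = (P + 5)*(P - ⅙*3*(13 + 2*3)) = (5 + P)*(P - ⅙*3*(13 + 6)) = (5 + P)*(P - ⅙*3*19) = (5 + P)*(P - 19/2) = (5 + P)*(-19/2 + P))
-42*F(-6) + 34 = -42*(-95/2 + (-6)² - 9/2*(-6)) + 34 = -42*(-95/2 + 36 + 27) + 34 = -42*31/2 + 34 = -651 + 34 = -617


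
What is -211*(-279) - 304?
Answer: 58565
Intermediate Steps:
-211*(-279) - 304 = 58869 - 304 = 58565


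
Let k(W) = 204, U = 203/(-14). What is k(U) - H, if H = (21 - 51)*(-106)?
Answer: -2976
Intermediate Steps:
H = 3180 (H = -30*(-106) = 3180)
U = -29/2 (U = 203*(-1/14) = -29/2 ≈ -14.500)
k(U) - H = 204 - 1*3180 = 204 - 3180 = -2976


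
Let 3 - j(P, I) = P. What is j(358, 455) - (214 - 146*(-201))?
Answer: -29915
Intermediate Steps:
j(P, I) = 3 - P
j(358, 455) - (214 - 146*(-201)) = (3 - 1*358) - (214 - 146*(-201)) = (3 - 358) - (214 + 29346) = -355 - 1*29560 = -355 - 29560 = -29915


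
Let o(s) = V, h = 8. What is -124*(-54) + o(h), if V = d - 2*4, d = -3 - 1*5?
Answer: 6680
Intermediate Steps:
d = -8 (d = -3 - 5 = -8)
V = -16 (V = -8 - 2*4 = -8 - 8 = -16)
o(s) = -16
-124*(-54) + o(h) = -124*(-54) - 16 = 6696 - 16 = 6680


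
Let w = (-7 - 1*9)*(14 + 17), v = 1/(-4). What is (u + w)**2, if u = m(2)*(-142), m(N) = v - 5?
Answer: 249001/4 ≈ 62250.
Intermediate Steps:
v = -1/4 ≈ -0.25000
m(N) = -21/4 (m(N) = -1/4 - 5 = -21/4)
u = 1491/2 (u = -21/4*(-142) = 1491/2 ≈ 745.50)
w = -496 (w = (-7 - 9)*31 = -16*31 = -496)
(u + w)**2 = (1491/2 - 496)**2 = (499/2)**2 = 249001/4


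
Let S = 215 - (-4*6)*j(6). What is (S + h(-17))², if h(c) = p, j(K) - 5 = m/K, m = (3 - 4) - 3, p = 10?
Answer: 108241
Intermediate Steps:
m = -4 (m = -1 - 3 = -4)
j(K) = 5 - 4/K
h(c) = 10
S = 319 (S = 215 - (-4*6)*(5 - 4/6) = 215 - (-24)*(5 - 4*⅙) = 215 - (-24)*(5 - ⅔) = 215 - (-24)*13/3 = 215 - 1*(-104) = 215 + 104 = 319)
(S + h(-17))² = (319 + 10)² = 329² = 108241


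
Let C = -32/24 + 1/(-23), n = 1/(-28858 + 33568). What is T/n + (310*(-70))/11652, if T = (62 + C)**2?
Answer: 26674394186005/1540977 ≈ 1.7310e+7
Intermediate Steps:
n = 1/4710 ≈ 0.00021231
C = -95/69 (C = -32*1/24 + 1*(-1/23) = -4/3 - 1/23 = -95/69 ≈ -1.3768)
T = 17497489/4761 (T = (62 - 95/69)**2 = (4183/69)**2 = 17497489/4761 ≈ 3675.2)
T/n + (310*(-70))/11652 = 17497489/(4761*(1/4710)) + (310*(-70))/11652 = (17497489/4761)*4710 - 21700*1/11652 = 27471057730/1587 - 5425/2913 = 26674394186005/1540977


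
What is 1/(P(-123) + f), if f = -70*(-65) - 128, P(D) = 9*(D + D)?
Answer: 1/2208 ≈ 0.00045290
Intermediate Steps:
P(D) = 18*D (P(D) = 9*(2*D) = 18*D)
f = 4422 (f = 4550 - 128 = 4422)
1/(P(-123) + f) = 1/(18*(-123) + 4422) = 1/(-2214 + 4422) = 1/2208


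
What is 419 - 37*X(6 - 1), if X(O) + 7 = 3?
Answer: 567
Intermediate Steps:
X(O) = -4 (X(O) = -7 + 3 = -4)
419 - 37*X(6 - 1) = 419 - 37*(-4) = 419 + 148 = 567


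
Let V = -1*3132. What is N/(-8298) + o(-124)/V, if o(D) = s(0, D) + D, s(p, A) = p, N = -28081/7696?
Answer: 222410119/5555942496 ≈ 0.040031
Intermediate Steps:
N = -28081/7696 (N = -28081*1/7696 = -28081/7696 ≈ -3.6488)
V = -3132
o(D) = D (o(D) = 0 + D = D)
N/(-8298) + o(-124)/V = -28081/7696/(-8298) - 124/(-3132) = -28081/7696*(-1/8298) - 124*(-1/3132) = 28081/63861408 + 31/783 = 222410119/5555942496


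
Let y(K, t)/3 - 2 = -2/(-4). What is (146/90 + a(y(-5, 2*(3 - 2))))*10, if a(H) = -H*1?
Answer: -529/9 ≈ -58.778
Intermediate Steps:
y(K, t) = 15/2 (y(K, t) = 6 + 3*(-2/(-4)) = 6 + 3*(-2*(-1/4)) = 6 + 3*(1/2) = 6 + 3/2 = 15/2)
a(H) = -H
(146/90 + a(y(-5, 2*(3 - 2))))*10 = (146/90 - 1*15/2)*10 = (146*(1/90) - 15/2)*10 = (73/45 - 15/2)*10 = -529/90*10 = -529/9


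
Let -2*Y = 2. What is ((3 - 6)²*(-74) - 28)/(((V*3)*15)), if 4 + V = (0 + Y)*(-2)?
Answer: 347/45 ≈ 7.7111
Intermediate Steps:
Y = -1 (Y = -½*2 = -1)
V = -2 (V = -4 + (0 - 1)*(-2) = -4 - 1*(-2) = -4 + 2 = -2)
((3 - 6)²*(-74) - 28)/(((V*3)*15)) = ((3 - 6)²*(-74) - 28)/((-2*3*15)) = ((-3)²*(-74) - 28)/((-6*15)) = (9*(-74) - 28)/(-90) = (-666 - 28)*(-1/90) = -694*(-1/90) = 347/45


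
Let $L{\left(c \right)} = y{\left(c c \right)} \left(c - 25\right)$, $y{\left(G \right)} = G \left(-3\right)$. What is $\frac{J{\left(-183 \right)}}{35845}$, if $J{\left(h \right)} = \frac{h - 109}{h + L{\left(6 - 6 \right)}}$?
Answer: $\frac{292}{6559635} \approx 4.4515 \cdot 10^{-5}$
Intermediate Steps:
$y{\left(G \right)} = - 3 G$
$L{\left(c \right)} = - 3 c^{2} \left(-25 + c\right)$ ($L{\left(c \right)} = - 3 c c \left(c - 25\right) = - 3 c^{2} \left(-25 + c\right)$)
$J{\left(h \right)} = \frac{-109 + h}{h}$ ($J{\left(h \right)} = \frac{h - 109}{h + 3 \left(6 - 6\right)^{2} \left(25 - \left(6 - 6\right)\right)} = \frac{-109 + h}{h + 3 \cdot 0^{2} \left(25 - 0\right)} = \frac{-109 + h}{h + 3 \cdot 0 \left(25 + 0\right)} = \frac{-109 + h}{h + 3 \cdot 0 \cdot 25} = \frac{-109 + h}{h + 0} = \frac{-109 + h}{h}$)
$\frac{J{\left(-183 \right)}}{35845} = \frac{\frac{1}{-183} \left(-109 - 183\right)}{35845} = \left(- \frac{1}{183}\right) \left(-292\right) \frac{1}{35845} = \frac{292}{183} \cdot \frac{1}{35845} = \frac{292}{6559635}$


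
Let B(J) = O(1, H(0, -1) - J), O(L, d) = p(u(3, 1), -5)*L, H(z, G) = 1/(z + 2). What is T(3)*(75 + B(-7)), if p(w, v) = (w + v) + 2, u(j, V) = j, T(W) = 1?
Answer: 75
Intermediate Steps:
H(z, G) = 1/(2 + z)
p(w, v) = 2 + v + w (p(w, v) = (v + w) + 2 = 2 + v + w)
O(L, d) = 0 (O(L, d) = (2 - 5 + 3)*L = 0*L = 0)
B(J) = 0
T(3)*(75 + B(-7)) = 1*(75 + 0) = 1*75 = 75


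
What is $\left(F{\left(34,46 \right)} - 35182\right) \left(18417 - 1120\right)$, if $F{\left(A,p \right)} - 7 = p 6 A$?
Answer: $-446106927$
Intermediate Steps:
$F{\left(A,p \right)} = 7 + 6 A p$ ($F{\left(A,p \right)} = 7 + p 6 A = 7 + 6 p A = 7 + 6 A p$)
$\left(F{\left(34,46 \right)} - 35182\right) \left(18417 - 1120\right) = \left(\left(7 + 6 \cdot 34 \cdot 46\right) - 35182\right) \left(18417 - 1120\right) = \left(\left(7 + 9384\right) - 35182\right) 17297 = \left(9391 - 35182\right) 17297 = \left(-25791\right) 17297 = -446106927$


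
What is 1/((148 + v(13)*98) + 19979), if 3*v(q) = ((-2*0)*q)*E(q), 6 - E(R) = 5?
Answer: 1/20127 ≈ 4.9684e-5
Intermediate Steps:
E(R) = 1 (E(R) = 6 - 1*5 = 6 - 5 = 1)
v(q) = 0 (v(q) = (((-2*0)*q)*1)/3 = ((0*q)*1)/3 = (0*1)/3 = (⅓)*0 = 0)
1/((148 + v(13)*98) + 19979) = 1/((148 + 0*98) + 19979) = 1/((148 + 0) + 19979) = 1/(148 + 19979) = 1/20127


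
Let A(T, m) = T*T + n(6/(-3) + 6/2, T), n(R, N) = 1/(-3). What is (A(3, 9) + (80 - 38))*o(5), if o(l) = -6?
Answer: -304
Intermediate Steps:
n(R, N) = -⅓
A(T, m) = -⅓ + T² (A(T, m) = T*T - ⅓ = T² - ⅓ = -⅓ + T²)
(A(3, 9) + (80 - 38))*o(5) = ((-⅓ + 3²) + (80 - 38))*(-6) = ((-⅓ + 9) + 42)*(-6) = (26/3 + 42)*(-6) = (152/3)*(-6) = -304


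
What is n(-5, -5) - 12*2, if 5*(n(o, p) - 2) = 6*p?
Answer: -28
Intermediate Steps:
n(o, p) = 2 + 6*p/5 (n(o, p) = 2 + (6*p)/5 = 2 + 6*p/5)
n(-5, -5) - 12*2 = (2 + (6/5)*(-5)) - 12*2 = (2 - 6) - 24 = -4 - 24 = -28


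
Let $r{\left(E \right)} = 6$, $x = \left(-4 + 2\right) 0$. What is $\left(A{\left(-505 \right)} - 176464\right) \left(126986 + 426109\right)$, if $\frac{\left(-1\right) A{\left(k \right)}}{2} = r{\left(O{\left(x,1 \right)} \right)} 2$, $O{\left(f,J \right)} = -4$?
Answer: $-97614630360$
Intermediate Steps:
$x = 0$ ($x = \left(-2\right) 0 = 0$)
$A{\left(k \right)} = -24$ ($A{\left(k \right)} = - 2 \cdot 6 \cdot 2 = \left(-2\right) 12 = -24$)
$\left(A{\left(-505 \right)} - 176464\right) \left(126986 + 426109\right) = \left(-24 - 176464\right) \left(126986 + 426109\right) = \left(-176488\right) 553095 = -97614630360$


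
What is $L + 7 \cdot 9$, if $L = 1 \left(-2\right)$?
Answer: $61$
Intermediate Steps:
$L = -2$
$L + 7 \cdot 9 = -2 + 7 \cdot 9 = -2 + 63 = 61$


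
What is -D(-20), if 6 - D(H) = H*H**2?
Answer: -8006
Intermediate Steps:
D(H) = 6 - H**3 (D(H) = 6 - H*H**2 = 6 - H**3)
-D(-20) = -(6 - 1*(-20)**3) = -(6 - 1*(-8000)) = -(6 + 8000) = -1*8006 = -8006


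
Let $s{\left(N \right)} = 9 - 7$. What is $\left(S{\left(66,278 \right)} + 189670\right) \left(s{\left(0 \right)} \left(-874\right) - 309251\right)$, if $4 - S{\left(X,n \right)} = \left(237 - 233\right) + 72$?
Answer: $-58964788402$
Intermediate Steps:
$s{\left(N \right)} = 2$ ($s{\left(N \right)} = 9 - 7 = 2$)
$S{\left(X,n \right)} = -72$ ($S{\left(X,n \right)} = 4 - \left(\left(237 - 233\right) + 72\right) = 4 - \left(4 + 72\right) = 4 - 76 = -72$)
$\left(S{\left(66,278 \right)} + 189670\right) \left(s{\left(0 \right)} \left(-874\right) - 309251\right) = \left(-72 + 189670\right) \left(2 \left(-874\right) - 309251\right) = 189598 \left(-1748 - 309251\right) = 189598 \left(-310999\right) = -58964788402$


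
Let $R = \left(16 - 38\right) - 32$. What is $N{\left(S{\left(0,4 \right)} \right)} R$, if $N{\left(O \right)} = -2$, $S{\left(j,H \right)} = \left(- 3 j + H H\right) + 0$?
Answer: $108$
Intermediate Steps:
$S{\left(j,H \right)} = H^{2} - 3 j$ ($S{\left(j,H \right)} = \left(- 3 j + H^{2}\right) + 0 = \left(H^{2} - 3 j\right) + 0 = H^{2} - 3 j$)
$R = -54$ ($R = -22 - 32 = -54$)
$N{\left(S{\left(0,4 \right)} \right)} R = \left(-2\right) \left(-54\right) = 108$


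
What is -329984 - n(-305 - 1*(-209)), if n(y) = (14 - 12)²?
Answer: -329988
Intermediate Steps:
n(y) = 4 (n(y) = 2² = 4)
-329984 - n(-305 - 1*(-209)) = -329984 - 1*4 = -329984 - 4 = -329988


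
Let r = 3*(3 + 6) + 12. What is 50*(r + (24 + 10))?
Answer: 3650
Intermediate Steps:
r = 39 (r = 3*9 + 12 = 27 + 12 = 39)
50*(r + (24 + 10)) = 50*(39 + (24 + 10)) = 50*(39 + 34) = 50*73 = 3650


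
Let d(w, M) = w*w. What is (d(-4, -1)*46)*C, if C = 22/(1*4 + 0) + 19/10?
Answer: 27232/5 ≈ 5446.4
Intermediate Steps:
d(w, M) = w²
C = 37/5 (C = 22/(4 + 0) + 19*(⅒) = 22/4 + 19/10 = 22*(¼) + 19/10 = 11/2 + 19/10 = 37/5 ≈ 7.4000)
(d(-4, -1)*46)*C = ((-4)²*46)*(37/5) = (16*46)*(37/5) = 736*(37/5) = 27232/5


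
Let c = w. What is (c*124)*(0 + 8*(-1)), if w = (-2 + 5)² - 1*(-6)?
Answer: -14880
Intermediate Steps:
w = 15 (w = 3² + 6 = 9 + 6 = 15)
c = 15
(c*124)*(0 + 8*(-1)) = (15*124)*(0 + 8*(-1)) = 1860*(0 - 8) = 1860*(-8) = -14880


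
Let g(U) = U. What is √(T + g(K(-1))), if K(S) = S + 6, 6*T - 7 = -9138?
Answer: I*√54606/6 ≈ 38.947*I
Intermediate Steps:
T = -9131/6 (T = 7/6 + (⅙)*(-9138) = 7/6 - 1523 = -9131/6 ≈ -1521.8)
K(S) = 6 + S
√(T + g(K(-1))) = √(-9131/6 + (6 - 1)) = √(-9131/6 + 5) = √(-9101/6) = I*√54606/6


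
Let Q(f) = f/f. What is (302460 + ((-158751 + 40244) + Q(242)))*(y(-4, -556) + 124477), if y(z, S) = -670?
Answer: 22774792878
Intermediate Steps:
Q(f) = 1
(302460 + ((-158751 + 40244) + Q(242)))*(y(-4, -556) + 124477) = (302460 + ((-158751 + 40244) + 1))*(-670 + 124477) = (302460 + (-118507 + 1))*123807 = (302460 - 118506)*123807 = 183954*123807 = 22774792878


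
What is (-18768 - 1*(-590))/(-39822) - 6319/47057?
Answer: 301883464/936951927 ≈ 0.32220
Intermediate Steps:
(-18768 - 1*(-590))/(-39822) - 6319/47057 = (-18768 + 590)*(-1/39822) - 6319*1/47057 = -18178*(-1/39822) - 6319/47057 = 9089/19911 - 6319/47057 = 301883464/936951927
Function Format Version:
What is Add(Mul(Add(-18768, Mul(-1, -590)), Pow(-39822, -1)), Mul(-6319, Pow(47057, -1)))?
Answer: Rational(301883464, 936951927) ≈ 0.32220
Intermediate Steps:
Add(Mul(Add(-18768, Mul(-1, -590)), Pow(-39822, -1)), Mul(-6319, Pow(47057, -1))) = Add(Mul(Add(-18768, 590), Rational(-1, 39822)), Mul(-6319, Rational(1, 47057))) = Add(Mul(-18178, Rational(-1, 39822)), Rational(-6319, 47057)) = Add(Rational(9089, 19911), Rational(-6319, 47057)) = Rational(301883464, 936951927)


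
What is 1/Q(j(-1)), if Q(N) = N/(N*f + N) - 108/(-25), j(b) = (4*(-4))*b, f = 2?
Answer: 75/349 ≈ 0.21490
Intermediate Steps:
j(b) = -16*b
Q(N) = 349/75 (Q(N) = N/(N*2 + N) - 108/(-25) = N/(2*N + N) - 108*(-1/25) = N/((3*N)) + 108/25 = N*(1/(3*N)) + 108/25 = ⅓ + 108/25 = 349/75)
1/Q(j(-1)) = 1/(349/75) = 75/349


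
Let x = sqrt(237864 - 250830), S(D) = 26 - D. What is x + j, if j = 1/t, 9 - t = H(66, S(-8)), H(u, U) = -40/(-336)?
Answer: 42/373 + I*sqrt(12966) ≈ 0.1126 + 113.87*I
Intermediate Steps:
H(u, U) = 5/42 (H(u, U) = -40*(-1/336) = 5/42)
t = 373/42 (t = 9 - 1*5/42 = 9 - 5/42 = 373/42 ≈ 8.8810)
j = 42/373 (j = 1/(373/42) = 42/373 ≈ 0.11260)
x = I*sqrt(12966) (x = sqrt(-12966) = I*sqrt(12966) ≈ 113.87*I)
x + j = I*sqrt(12966) + 42/373 = 42/373 + I*sqrt(12966)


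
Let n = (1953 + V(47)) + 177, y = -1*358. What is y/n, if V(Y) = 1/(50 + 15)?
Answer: -23270/138451 ≈ -0.16807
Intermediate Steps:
y = -358
V(Y) = 1/65
n = 138451/65 (n = (1953 + 1/65) + 177 = 126946/65 + 177 = 138451/65 ≈ 2130.0)
y/n = -358/138451/65 = -358*65/138451 = -23270/138451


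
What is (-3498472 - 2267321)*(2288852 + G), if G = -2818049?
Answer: 3051240358221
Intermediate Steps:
(-3498472 - 2267321)*(2288852 + G) = (-3498472 - 2267321)*(2288852 - 2818049) = -5765793*(-529197) = 3051240358221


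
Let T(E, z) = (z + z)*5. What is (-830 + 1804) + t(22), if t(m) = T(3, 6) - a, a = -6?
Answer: 1040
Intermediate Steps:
T(E, z) = 10*z (T(E, z) = (2*z)*5 = 10*z)
t(m) = 66 (t(m) = 10*6 - 1*(-6) = 60 + 6 = 66)
(-830 + 1804) + t(22) = (-830 + 1804) + 66 = 974 + 66 = 1040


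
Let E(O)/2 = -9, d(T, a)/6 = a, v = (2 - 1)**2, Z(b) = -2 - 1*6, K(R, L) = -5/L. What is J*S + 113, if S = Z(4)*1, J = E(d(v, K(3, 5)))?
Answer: 257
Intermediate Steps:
Z(b) = -8 (Z(b) = -2 - 6 = -8)
v = 1 (v = 1**2 = 1)
d(T, a) = 6*a
E(O) = -18 (E(O) = 2*(-9) = -18)
J = -18
S = -8 (S = -8*1 = -8)
J*S + 113 = -18*(-8) + 113 = 144 + 113 = 257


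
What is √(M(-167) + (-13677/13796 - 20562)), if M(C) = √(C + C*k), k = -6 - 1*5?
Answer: √(-978436563021 + 47582404*√1670)/6898 ≈ 143.26*I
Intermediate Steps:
k = -11 (k = -6 - 5 = -11)
M(C) = √10*√(-C) (M(C) = √(C + C*(-11)) = √(C - 11*C) = √(-10*C) = √10*√(-C))
√(M(-167) + (-13677/13796 - 20562)) = √(√10*√(-1*(-167)) + (-13677/13796 - 20562)) = √(√10*√167 + (-13677*1/13796 - 20562)) = √(√1670 + (-13677/13796 - 20562)) = √(√1670 - 283687029/13796) = √(-283687029/13796 + √1670)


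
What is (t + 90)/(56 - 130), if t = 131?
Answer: -221/74 ≈ -2.9865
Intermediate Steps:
(t + 90)/(56 - 130) = (131 + 90)/(56 - 130) = 221/(-74) = 221*(-1/74) = -221/74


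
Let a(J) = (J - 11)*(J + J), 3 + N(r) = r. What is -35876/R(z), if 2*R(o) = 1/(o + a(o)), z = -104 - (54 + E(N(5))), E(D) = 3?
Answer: -3962360696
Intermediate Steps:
N(r) = -3 + r
a(J) = 2*J*(-11 + J) (a(J) = (-11 + J)*(2*J) = 2*J*(-11 + J))
z = -161 (z = -104 - (54 + 3) = -104 - 1*57 = -104 - 57 = -161)
R(o) = 1/(2*(o + 2*o*(-11 + o)))
-35876/R(z) = -35876/((½)/(-161*(-21 + 2*(-161)))) = -35876/((½)*(-1/161)/(-21 - 322)) = -35876/((½)*(-1/161)/(-343)) = -35876/((½)*(-1/161)*(-1/343)) = -35876/1/110446 = -35876*110446 = -3962360696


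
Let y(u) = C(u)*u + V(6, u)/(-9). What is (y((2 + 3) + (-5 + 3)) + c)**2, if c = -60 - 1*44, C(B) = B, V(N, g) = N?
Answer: 82369/9 ≈ 9152.1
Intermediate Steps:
c = -104 (c = -60 - 44 = -104)
y(u) = -2/3 + u**2 (y(u) = u*u + 6/(-9) = u**2 + 6*(-1/9) = u**2 - 2/3 = -2/3 + u**2)
(y((2 + 3) + (-5 + 3)) + c)**2 = ((-2/3 + ((2 + 3) + (-5 + 3))**2) - 104)**2 = ((-2/3 + (5 - 2)**2) - 104)**2 = ((-2/3 + 3**2) - 104)**2 = ((-2/3 + 9) - 104)**2 = (25/3 - 104)**2 = (-287/3)**2 = 82369/9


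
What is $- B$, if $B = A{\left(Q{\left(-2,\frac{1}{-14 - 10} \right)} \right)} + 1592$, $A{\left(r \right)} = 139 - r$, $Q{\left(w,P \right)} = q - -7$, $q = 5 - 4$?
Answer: $-1723$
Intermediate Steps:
$q = 1$ ($q = 5 - 4 = 1$)
$Q{\left(w,P \right)} = 8$ ($Q{\left(w,P \right)} = 1 - -7 = 1 + 7 = 8$)
$B = 1723$ ($B = \left(139 - 8\right) + 1592 = 131 + 1592 = 1723$)
$- B = \left(-1\right) 1723 = -1723$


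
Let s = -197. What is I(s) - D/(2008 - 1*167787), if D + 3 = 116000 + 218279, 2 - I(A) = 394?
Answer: -64651092/165779 ≈ -389.98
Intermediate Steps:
I(A) = -392 (I(A) = 2 - 1*394 = 2 - 394 = -392)
D = 334276 (D = -3 + (116000 + 218279) = -3 + 334279 = 334276)
I(s) - D/(2008 - 1*167787) = -392 - 334276/(2008 - 1*167787) = -392 - 334276/(2008 - 167787) = -392 - 334276/(-165779) = -392 - 334276*(-1)/165779 = -392 - 1*(-334276/165779) = -392 + 334276/165779 = -64651092/165779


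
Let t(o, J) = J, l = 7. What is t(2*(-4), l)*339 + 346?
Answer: 2719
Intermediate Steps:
t(2*(-4), l)*339 + 346 = 7*339 + 346 = 2373 + 346 = 2719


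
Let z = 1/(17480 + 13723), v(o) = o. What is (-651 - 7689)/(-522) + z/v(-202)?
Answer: 2920392751/182787174 ≈ 15.977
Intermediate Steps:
z = 1/31203 ≈ 3.2048e-5
(-651 - 7689)/(-522) + z/v(-202) = (-651 - 7689)/(-522) + (1/31203)/(-202) = -8340*(-1/522) + (1/31203)*(-1/202) = 1390/87 - 1/6303006 = 2920392751/182787174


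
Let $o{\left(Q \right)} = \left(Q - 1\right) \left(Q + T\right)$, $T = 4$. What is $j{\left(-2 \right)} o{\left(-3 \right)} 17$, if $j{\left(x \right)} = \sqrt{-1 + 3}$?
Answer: $- 68 \sqrt{2} \approx -96.167$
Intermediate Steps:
$j{\left(x \right)} = \sqrt{2}$
$o{\left(Q \right)} = \left(-1 + Q\right) \left(4 + Q\right)$ ($o{\left(Q \right)} = \left(Q - 1\right) \left(Q + 4\right) = \left(-1 + Q\right) \left(4 + Q\right)$)
$j{\left(-2 \right)} o{\left(-3 \right)} 17 = \sqrt{2} \left(-4 + \left(-3\right)^{2} + 3 \left(-3\right)\right) 17 = \sqrt{2} \left(-4 + 9 - 9\right) 17 = \sqrt{2} \left(-4\right) 17 = - 4 \sqrt{2} \cdot 17 = - 68 \sqrt{2}$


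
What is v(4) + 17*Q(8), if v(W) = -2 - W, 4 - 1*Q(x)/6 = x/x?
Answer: 300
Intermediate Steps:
Q(x) = 18 (Q(x) = 24 - 6*x/x = 24 - 6*1 = 24 - 6 = 18)
v(4) + 17*Q(8) = (-2 - 1*4) + 17*18 = (-2 - 4) + 306 = -6 + 306 = 300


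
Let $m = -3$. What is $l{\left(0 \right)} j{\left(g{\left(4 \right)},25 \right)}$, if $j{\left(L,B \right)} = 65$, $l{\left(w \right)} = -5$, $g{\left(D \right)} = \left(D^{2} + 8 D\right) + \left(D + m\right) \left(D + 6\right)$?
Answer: $-325$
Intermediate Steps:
$g{\left(D \right)} = D^{2} + 8 D + \left(-3 + D\right) \left(6 + D\right)$ ($g{\left(D \right)} = \left(D^{2} + 8 D\right) + \left(D - 3\right) \left(D + 6\right) = \left(D^{2} + 8 D\right) + \left(-3 + D\right) \left(6 + D\right) = D^{2} + 8 D + \left(-3 + D\right) \left(6 + D\right)$)
$l{\left(0 \right)} j{\left(g{\left(4 \right)},25 \right)} = \left(-5\right) 65 = -325$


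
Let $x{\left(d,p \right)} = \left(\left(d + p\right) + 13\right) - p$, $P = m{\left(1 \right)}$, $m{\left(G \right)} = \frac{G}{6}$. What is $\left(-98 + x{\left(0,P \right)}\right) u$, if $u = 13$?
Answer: $-1105$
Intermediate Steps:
$m{\left(G \right)} = \frac{G}{6}$ ($m{\left(G \right)} = G \frac{1}{6} = \frac{G}{6}$)
$P = \frac{1}{6}$ ($P = \frac{1}{6} \cdot 1 = \frac{1}{6} \approx 0.16667$)
$x{\left(d,p \right)} = 13 + d$ ($x{\left(d,p \right)} = \left(13 + d + p\right) - p = 13 + d$)
$\left(-98 + x{\left(0,P \right)}\right) u = \left(-98 + \left(13 + 0\right)\right) 13 = \left(-98 + 13\right) 13 = \left(-85\right) 13 = -1105$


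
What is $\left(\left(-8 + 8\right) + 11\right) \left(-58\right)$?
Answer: $-638$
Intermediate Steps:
$\left(\left(-8 + 8\right) + 11\right) \left(-58\right) = \left(0 + 11\right) \left(-58\right) = 11 \left(-58\right) = -638$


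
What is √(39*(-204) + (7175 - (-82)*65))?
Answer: √4549 ≈ 67.446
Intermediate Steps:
√(39*(-204) + (7175 - (-82)*65)) = √(-7956 + (7175 - 1*(-5330))) = √(-7956 + (7175 + 5330)) = √(-7956 + 12505) = √4549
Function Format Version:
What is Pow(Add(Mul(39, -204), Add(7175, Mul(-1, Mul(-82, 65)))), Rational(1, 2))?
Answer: Pow(4549, Rational(1, 2)) ≈ 67.446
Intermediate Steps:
Pow(Add(Mul(39, -204), Add(7175, Mul(-1, Mul(-82, 65)))), Rational(1, 2)) = Pow(Add(-7956, Add(7175, Mul(-1, -5330))), Rational(1, 2)) = Pow(Add(-7956, Add(7175, 5330)), Rational(1, 2)) = Pow(Add(-7956, 12505), Rational(1, 2)) = Pow(4549, Rational(1, 2))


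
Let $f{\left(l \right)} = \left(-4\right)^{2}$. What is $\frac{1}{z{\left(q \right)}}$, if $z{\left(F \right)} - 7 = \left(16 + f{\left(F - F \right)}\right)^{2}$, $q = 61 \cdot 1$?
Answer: $\frac{1}{1031} \approx 0.00096993$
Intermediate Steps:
$q = 61$
$f{\left(l \right)} = 16$
$z{\left(F \right)} = 1031$ ($z{\left(F \right)} = 7 + \left(16 + 16\right)^{2} = 7 + 32^{2} = 7 + 1024 = 1031$)
$\frac{1}{z{\left(q \right)}} = \frac{1}{1031}$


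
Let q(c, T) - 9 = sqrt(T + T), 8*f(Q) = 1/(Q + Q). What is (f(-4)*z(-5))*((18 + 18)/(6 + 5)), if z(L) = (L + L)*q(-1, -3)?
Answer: 405/88 + 45*I*sqrt(6)/88 ≈ 4.6023 + 1.2526*I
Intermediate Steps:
f(Q) = 1/(16*Q) (f(Q) = 1/(8*(Q + Q)) = 1/(8*((2*Q))) = (1/(2*Q))/8 = 1/(16*Q))
q(c, T) = 9 + sqrt(2)*sqrt(T) (q(c, T) = 9 + sqrt(T + T) = 9 + sqrt(2*T) = 9 + sqrt(2)*sqrt(T))
z(L) = 2*L*(9 + I*sqrt(6)) (z(L) = (L + L)*(9 + sqrt(2)*sqrt(-3)) = (2*L)*(9 + sqrt(2)*(I*sqrt(3))) = (2*L)*(9 + I*sqrt(6)) = 2*L*(9 + I*sqrt(6)))
(f(-4)*z(-5))*((18 + 18)/(6 + 5)) = (((1/16)/(-4))*(2*(-5)*(9 + I*sqrt(6))))*((18 + 18)/(6 + 5)) = (((1/16)*(-1/4))*(-90 - 10*I*sqrt(6)))*(36/11) = (-(-90 - 10*I*sqrt(6))/64)*(36*(1/11)) = (45/32 + 5*I*sqrt(6)/32)*(36/11) = 405/88 + 45*I*sqrt(6)/88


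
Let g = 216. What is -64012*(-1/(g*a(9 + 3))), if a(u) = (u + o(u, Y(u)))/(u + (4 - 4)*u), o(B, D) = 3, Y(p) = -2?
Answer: 32006/135 ≈ 237.08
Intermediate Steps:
a(u) = (3 + u)/u (a(u) = (u + 3)/(u + (4 - 4)*u) = (3 + u)/(u + 0*u) = (3 + u)/(u + 0) = (3 + u)/u)
-64012*(-1/(g*a(9 + 3))) = -64012*(-(9 + 3)/(216*(3 + (9 + 3)))) = -64012*(-1/(18*(3 + 12))) = -64012/((-(1/12)*15*216)) = -64012/((-5*216/4)) = -64012/((-1*270)) = -64012/(-270) = -64012*(-1/270) = 32006/135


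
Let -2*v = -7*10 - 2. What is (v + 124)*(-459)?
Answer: -73440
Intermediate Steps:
v = 36 (v = -(-7*10 - 2)/2 = -(-70 - 2)/2 = -½*(-72) = 36)
(v + 124)*(-459) = (36 + 124)*(-459) = 160*(-459) = -73440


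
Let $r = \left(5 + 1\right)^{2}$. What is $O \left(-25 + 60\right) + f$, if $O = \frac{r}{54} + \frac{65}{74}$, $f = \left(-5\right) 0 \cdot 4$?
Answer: $\frac{12005}{222} \approx 54.077$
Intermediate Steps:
$f = 0$ ($f = 0 \cdot 4 = 0$)
$r = 36$ ($r = 6^{2} = 36$)
$O = \frac{343}{222}$ ($O = \frac{36}{54} + \frac{65}{74} = 36 \cdot \frac{1}{54} + 65 \cdot \frac{1}{74} = \frac{2}{3} + \frac{65}{74} = \frac{343}{222} \approx 1.545$)
$O \left(-25 + 60\right) + f = \frac{343 \left(-25 + 60\right)}{222} + 0 = \frac{343}{222} \cdot 35 + 0 = \frac{12005}{222} + 0 = \frac{12005}{222}$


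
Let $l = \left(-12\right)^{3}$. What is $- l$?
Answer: $1728$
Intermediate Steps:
$l = -1728$
$- l = \left(-1\right) \left(-1728\right) = 1728$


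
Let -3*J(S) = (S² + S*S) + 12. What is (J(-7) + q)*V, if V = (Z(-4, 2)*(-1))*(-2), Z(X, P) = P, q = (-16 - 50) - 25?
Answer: -1532/3 ≈ -510.67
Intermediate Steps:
J(S) = -4 - 2*S²/3 (J(S) = -((S² + S*S) + 12)/3 = -((S² + S²) + 12)/3 = -(2*S² + 12)/3 = -(12 + 2*S²)/3 = -4 - 2*S²/3)
q = -91 (q = -66 - 25 = -91)
V = 4 (V = (2*(-1))*(-2) = -2*(-2) = 4)
(J(-7) + q)*V = ((-4 - ⅔*(-7)²) - 91)*4 = ((-4 - ⅔*49) - 91)*4 = ((-4 - 98/3) - 91)*4 = (-110/3 - 91)*4 = -383/3*4 = -1532/3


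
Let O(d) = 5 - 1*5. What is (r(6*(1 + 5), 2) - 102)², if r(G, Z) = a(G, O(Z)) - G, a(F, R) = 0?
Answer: 19044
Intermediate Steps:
O(d) = 0 (O(d) = 5 - 5 = 0)
r(G, Z) = -G (r(G, Z) = 0 - G = -G)
(r(6*(1 + 5), 2) - 102)² = (-6*(1 + 5) - 102)² = (-6*6 - 102)² = (-1*36 - 102)² = (-36 - 102)² = (-138)² = 19044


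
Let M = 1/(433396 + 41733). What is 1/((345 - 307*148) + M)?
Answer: -475129/21424041738 ≈ -2.2177e-5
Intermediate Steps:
M = 1/475129 ≈ 2.1047e-6
1/((345 - 307*148) + M) = 1/((345 - 307*148) + 1/475129) = 1/((345 - 45436) + 1/475129) = 1/(-45091 + 1/475129) = 1/(-21424041738/475129) = -475129/21424041738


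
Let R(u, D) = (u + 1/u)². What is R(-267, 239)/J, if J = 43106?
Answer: 2541132050/1536491817 ≈ 1.6539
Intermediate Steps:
R(-267, 239)/J = ((1 + (-267)²)²/(-267)²)/43106 = ((1 + 71289)²/71289)*(1/43106) = ((1/71289)*71290²)*(1/43106) = ((1/71289)*5082264100)*(1/43106) = (5082264100/71289)*(1/43106) = 2541132050/1536491817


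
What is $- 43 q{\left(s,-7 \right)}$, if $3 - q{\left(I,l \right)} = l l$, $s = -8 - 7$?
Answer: $1978$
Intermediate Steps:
$s = -15$ ($s = -8 - 7 = -15$)
$q{\left(I,l \right)} = 3 - l^{2}$ ($q{\left(I,l \right)} = 3 - l l = 3 - l^{2}$)
$- 43 q{\left(s,-7 \right)} = - 43 \left(3 - \left(-7\right)^{2}\right) = - 43 \left(3 - 49\right) = \left(-43\right) \left(-46\right) = 1978$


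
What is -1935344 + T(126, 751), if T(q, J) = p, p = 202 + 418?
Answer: -1934724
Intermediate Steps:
p = 620
T(q, J) = 620
-1935344 + T(126, 751) = -1935344 + 620 = -1934724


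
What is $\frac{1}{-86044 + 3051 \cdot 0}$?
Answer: $- \frac{1}{86044} \approx -1.1622 \cdot 10^{-5}$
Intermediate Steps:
$\frac{1}{-86044 + 3051 \cdot 0} = \frac{1}{-86044 + 0} = \frac{1}{-86044} = - \frac{1}{86044}$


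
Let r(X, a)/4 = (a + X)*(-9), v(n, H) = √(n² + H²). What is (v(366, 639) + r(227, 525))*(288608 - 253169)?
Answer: -959404608 + 106317*√60253 ≈ -9.3331e+8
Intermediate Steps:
v(n, H) = √(H² + n²)
r(X, a) = -36*X - 36*a (r(X, a) = 4*((a + X)*(-9)) = 4*((X + a)*(-9)) = 4*(-9*X - 9*a) = -36*X - 36*a)
(v(366, 639) + r(227, 525))*(288608 - 253169) = (√(639² + 366²) + (-36*227 - 36*525))*(288608 - 253169) = (√(408321 + 133956) + (-8172 - 18900))*35439 = (√542277 - 27072)*35439 = (3*√60253 - 27072)*35439 = (-27072 + 3*√60253)*35439 = -959404608 + 106317*√60253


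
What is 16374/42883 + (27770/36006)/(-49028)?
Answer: 14451933418961/37850726435172 ≈ 0.38181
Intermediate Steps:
16374/42883 + (27770/36006)/(-49028) = 16374*(1/42883) + (27770*(1/36006))*(-1/49028) = 16374/42883 + (13885/18003)*(-1/49028) = 16374/42883 - 13885/882651084 = 14451933418961/37850726435172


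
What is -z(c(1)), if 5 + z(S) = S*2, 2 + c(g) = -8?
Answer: 25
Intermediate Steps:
c(g) = -10 (c(g) = -2 - 8 = -10)
z(S) = -5 + 2*S (z(S) = -5 + S*2 = -5 + 2*S)
-z(c(1)) = -(-5 + 2*(-10)) = -(-5 - 20) = -1*(-25) = 25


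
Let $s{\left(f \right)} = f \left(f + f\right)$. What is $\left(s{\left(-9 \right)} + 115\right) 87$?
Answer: $24099$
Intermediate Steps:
$s{\left(f \right)} = 2 f^{2}$ ($s{\left(f \right)} = f 2 f = 2 f^{2}$)
$\left(s{\left(-9 \right)} + 115\right) 87 = \left(2 \left(-9\right)^{2} + 115\right) 87 = \left(2 \cdot 81 + 115\right) 87 = \left(162 + 115\right) 87 = 277 \cdot 87 = 24099$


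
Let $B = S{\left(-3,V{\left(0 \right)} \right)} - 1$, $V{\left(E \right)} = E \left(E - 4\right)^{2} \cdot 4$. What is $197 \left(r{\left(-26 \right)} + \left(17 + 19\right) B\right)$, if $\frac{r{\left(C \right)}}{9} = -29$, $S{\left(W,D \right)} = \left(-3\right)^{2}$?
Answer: $5319$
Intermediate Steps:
$V{\left(E \right)} = 4 E \left(-4 + E\right)^{2}$ ($V{\left(E \right)} = E \left(-4 + E\right)^{2} \cdot 4 = 4 E \left(-4 + E\right)^{2}$)
$S{\left(W,D \right)} = 9$
$r{\left(C \right)} = -261$ ($r{\left(C \right)} = 9 \left(-29\right) = -261$)
$B = 8$ ($B = 9 - 1 = 8$)
$197 \left(r{\left(-26 \right)} + \left(17 + 19\right) B\right) = 197 \left(-261 + \left(17 + 19\right) 8\right) = 197 \left(-261 + 36 \cdot 8\right) = 197 \left(-261 + 288\right) = 197 \cdot 27 = 5319$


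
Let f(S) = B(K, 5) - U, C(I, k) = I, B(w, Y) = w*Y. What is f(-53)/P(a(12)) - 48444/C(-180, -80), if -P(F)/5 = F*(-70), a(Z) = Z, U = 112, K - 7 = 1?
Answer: 141286/525 ≈ 269.12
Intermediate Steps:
K = 8 (K = 7 + 1 = 8)
B(w, Y) = Y*w
f(S) = -72 (f(S) = 5*8 - 1*112 = 40 - 112 = -72)
P(F) = 350*F (P(F) = -5*F*(-70) = -(-350)*F = 350*F)
f(-53)/P(a(12)) - 48444/C(-180, -80) = -72/(350*12) - 48444/(-180) = -72/4200 - 48444*(-1/180) = -72*1/4200 + 4037/15 = -3/175 + 4037/15 = 141286/525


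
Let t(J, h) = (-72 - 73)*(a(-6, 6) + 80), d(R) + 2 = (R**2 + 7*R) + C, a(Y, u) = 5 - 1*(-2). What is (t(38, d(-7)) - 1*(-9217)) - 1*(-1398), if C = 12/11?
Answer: -2000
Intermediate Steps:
C = 12/11 (C = 12*(1/11) = 12/11 ≈ 1.0909)
a(Y, u) = 7 (a(Y, u) = 5 + 2 = 7)
d(R) = -10/11 + R**2 + 7*R (d(R) = -2 + ((R**2 + 7*R) + 12/11) = -2 + (12/11 + R**2 + 7*R) = -10/11 + R**2 + 7*R)
t(J, h) = -12615 (t(J, h) = (-72 - 73)*(7 + 80) = -145*87 = -12615)
(t(38, d(-7)) - 1*(-9217)) - 1*(-1398) = (-12615 - 1*(-9217)) - 1*(-1398) = (-12615 + 9217) + 1398 = -3398 + 1398 = -2000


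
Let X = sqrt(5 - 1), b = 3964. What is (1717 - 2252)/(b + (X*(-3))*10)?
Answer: -535/3904 ≈ -0.13704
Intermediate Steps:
X = 2 (X = sqrt(4) = 2)
(1717 - 2252)/(b + (X*(-3))*10) = (1717 - 2252)/(3964 + (2*(-3))*10) = -535/(3964 - 6*10) = -535/(3964 - 60) = -535/3904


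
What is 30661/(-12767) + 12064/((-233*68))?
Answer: -9409029/2974711 ≈ -3.1630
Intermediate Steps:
30661/(-12767) + 12064/((-233*68)) = 30661*(-1/12767) + 12064/(-15844) = -30661/12767 + 12064*(-1/15844) = -30661/12767 - 3016/3961 = -9409029/2974711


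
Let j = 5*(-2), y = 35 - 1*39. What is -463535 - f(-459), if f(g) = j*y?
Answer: -463575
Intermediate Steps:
y = -4 (y = 35 - 39 = -4)
j = -10
f(g) = 40 (f(g) = -10*(-4) = 40)
-463535 - f(-459) = -463535 - 1*40 = -463535 - 40 = -463575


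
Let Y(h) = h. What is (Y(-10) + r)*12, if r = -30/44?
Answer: -1410/11 ≈ -128.18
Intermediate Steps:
r = -15/22 (r = -30*1/44 = -15/22 ≈ -0.68182)
(Y(-10) + r)*12 = (-10 - 15/22)*12 = -235/22*12 = -1410/11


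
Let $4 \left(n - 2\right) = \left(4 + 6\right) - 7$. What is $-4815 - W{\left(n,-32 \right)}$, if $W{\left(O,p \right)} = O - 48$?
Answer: $- \frac{19079}{4} \approx -4769.8$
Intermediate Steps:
$n = \frac{11}{4}$ ($n = 2 + \frac{\left(4 + 6\right) - 7}{4} = 2 + \frac{10 - 7}{4} = 2 + \frac{1}{4} \cdot 3 = 2 + \frac{3}{4} = \frac{11}{4} \approx 2.75$)
$W{\left(O,p \right)} = -48 + O$
$-4815 - W{\left(n,-32 \right)} = -4815 - \left(-48 + \frac{11}{4}\right) = -4815 - - \frac{181}{4} = -4815 + \frac{181}{4} = - \frac{19079}{4}$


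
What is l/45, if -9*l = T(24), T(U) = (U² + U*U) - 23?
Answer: -1129/405 ≈ -2.7877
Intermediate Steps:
T(U) = -23 + 2*U² (T(U) = (U² + U²) - 23 = 2*U² - 23 = -23 + 2*U²)
l = -1129/9 (l = -(-23 + 2*24²)/9 = -(-23 + 2*576)/9 = -(-23 + 1152)/9 = -⅑*1129 = -1129/9 ≈ -125.44)
l/45 = -1129/9/45 = -1129/9*1/45 = -1129/405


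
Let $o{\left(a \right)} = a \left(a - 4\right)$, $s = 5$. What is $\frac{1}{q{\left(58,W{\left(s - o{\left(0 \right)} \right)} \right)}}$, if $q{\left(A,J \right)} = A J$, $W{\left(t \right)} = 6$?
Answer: $\frac{1}{348} \approx 0.0028736$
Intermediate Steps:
$o{\left(a \right)} = a \left(-4 + a\right)$
$\frac{1}{q{\left(58,W{\left(s - o{\left(0 \right)} \right)} \right)}} = \frac{1}{58 \cdot 6} = \frac{1}{348}$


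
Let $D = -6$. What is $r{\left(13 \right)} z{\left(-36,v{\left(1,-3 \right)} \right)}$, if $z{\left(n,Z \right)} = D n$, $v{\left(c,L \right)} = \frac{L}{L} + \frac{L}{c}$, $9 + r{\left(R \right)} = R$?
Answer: $864$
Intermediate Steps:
$r{\left(R \right)} = -9 + R$
$v{\left(c,L \right)} = 1 + \frac{L}{c}$
$z{\left(n,Z \right)} = - 6 n$
$r{\left(13 \right)} z{\left(-36,v{\left(1,-3 \right)} \right)} = \left(-9 + 13\right) \left(\left(-6\right) \left(-36\right)\right) = 4 \cdot 216 = 864$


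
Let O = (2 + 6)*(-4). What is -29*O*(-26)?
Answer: -24128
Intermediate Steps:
O = -32 (O = 8*(-4) = -32)
-29*O*(-26) = -29*(-32)*(-26) = 928*(-26) = -24128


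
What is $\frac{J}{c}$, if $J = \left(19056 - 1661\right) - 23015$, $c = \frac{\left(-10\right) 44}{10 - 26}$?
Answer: $- \frac{2248}{11} \approx -204.36$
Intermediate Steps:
$c = \frac{55}{2}$ ($c = - \frac{440}{-16} = \left(-440\right) \left(- \frac{1}{16}\right) = \frac{55}{2} \approx 27.5$)
$J = -5620$ ($J = \left(19056 - 1661\right) - 23015 = 17395 - 23015 = -5620$)
$\frac{J}{c} = - \frac{5620}{\frac{55}{2}} = \left(-5620\right) \frac{2}{55} = - \frac{2248}{11}$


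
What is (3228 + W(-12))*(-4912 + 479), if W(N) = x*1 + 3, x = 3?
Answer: -14336322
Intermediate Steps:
W(N) = 6 (W(N) = 3*1 + 3 = 3 + 3 = 6)
(3228 + W(-12))*(-4912 + 479) = (3228 + 6)*(-4912 + 479) = 3234*(-4433) = -14336322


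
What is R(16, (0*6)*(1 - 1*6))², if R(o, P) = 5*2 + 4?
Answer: 196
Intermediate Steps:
R(o, P) = 14 (R(o, P) = 10 + 4 = 14)
R(16, (0*6)*(1 - 1*6))² = 14² = 196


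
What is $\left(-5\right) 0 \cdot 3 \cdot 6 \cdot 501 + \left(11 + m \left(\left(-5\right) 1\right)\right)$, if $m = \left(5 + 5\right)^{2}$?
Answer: $-489$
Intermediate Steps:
$m = 100$ ($m = 10^{2} = 100$)
$\left(-5\right) 0 \cdot 3 \cdot 6 \cdot 501 + \left(11 + m \left(\left(-5\right) 1\right)\right) = \left(-5\right) 0 \cdot 3 \cdot 6 \cdot 501 + \left(11 + 100 \left(\left(-5\right) 1\right)\right) = 0 \cdot 3 \cdot 6 \cdot 501 + \left(11 + 100 \left(-5\right)\right) = 0 \cdot 6 \cdot 501 + \left(11 - 500\right) = 0 \cdot 501 - 489 = 0 - 489 = -489$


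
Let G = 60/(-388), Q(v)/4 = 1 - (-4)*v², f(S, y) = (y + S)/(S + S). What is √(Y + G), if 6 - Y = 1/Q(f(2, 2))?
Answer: √5452855/970 ≈ 2.4074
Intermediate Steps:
f(S, y) = (S + y)/(2*S) (f(S, y) = (S + y)/((2*S)) = (S + y)*(1/(2*S)) = (S + y)/(2*S))
Q(v) = 4 + 16*v² (Q(v) = 4*(1 - (-4)*v²) = 4*(1 + 4*v²) = 4 + 16*v²)
G = -15/97 (G = 60*(-1/388) = -15/97 ≈ -0.15464)
Y = 119/20 (Y = 6 - 1/(4 + 16*((½)*(2 + 2)/2)²) = 6 - 1/(4 + 16*((½)*(½)*4)²) = 6 - 1/(4 + 16*1²) = 6 - 1/(4 + 16*1) = 6 - 1/(4 + 16) = 6 - 1/20 = 119/20 ≈ 5.9500)
√(Y + G) = √(119/20 - 15/97) = √(11243/1940) = √5452855/970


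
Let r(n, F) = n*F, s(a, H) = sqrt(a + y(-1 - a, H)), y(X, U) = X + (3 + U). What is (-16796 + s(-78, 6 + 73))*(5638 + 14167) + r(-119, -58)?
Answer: -332459633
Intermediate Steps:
y(X, U) = 3 + U + X
s(a, H) = sqrt(2 + H) (s(a, H) = sqrt(a + (3 + H + (-1 - a))) = sqrt(a + (2 + H - a)) = sqrt(2 + H))
r(n, F) = F*n
(-16796 + s(-78, 6 + 73))*(5638 + 14167) + r(-119, -58) = (-16796 + sqrt(2 + (6 + 73)))*(5638 + 14167) - 58*(-119) = (-16796 + sqrt(2 + 79))*19805 + 6902 = (-16796 + sqrt(81))*19805 + 6902 = (-16796 + 9)*19805 + 6902 = -16787*19805 + 6902 = -332466535 + 6902 = -332459633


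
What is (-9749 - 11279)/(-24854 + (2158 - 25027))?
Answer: 21028/47723 ≈ 0.44063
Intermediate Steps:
(-9749 - 11279)/(-24854 + (2158 - 25027)) = -21028/(-24854 - 22869) = -21028/(-47723) = -21028*(-1/47723) = 21028/47723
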